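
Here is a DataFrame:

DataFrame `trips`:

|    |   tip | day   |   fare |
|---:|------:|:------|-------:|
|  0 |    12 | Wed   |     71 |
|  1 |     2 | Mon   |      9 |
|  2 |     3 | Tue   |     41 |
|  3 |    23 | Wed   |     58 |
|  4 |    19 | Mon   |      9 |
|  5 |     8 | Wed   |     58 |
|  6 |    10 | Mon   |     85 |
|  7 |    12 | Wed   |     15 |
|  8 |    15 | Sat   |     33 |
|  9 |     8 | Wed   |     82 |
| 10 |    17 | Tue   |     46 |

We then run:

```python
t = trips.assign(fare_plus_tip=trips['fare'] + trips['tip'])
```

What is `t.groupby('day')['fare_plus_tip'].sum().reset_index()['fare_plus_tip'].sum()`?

636

add column fare_plus_tip = trips['fare'] + trips['tip']:
    tip  day  fare  fare_plus_tip
0    12  Wed    71             83
1     2  Mon     9             11
2     3  Tue    41             44
3    23  Wed    58             81
4    19  Mon     9             28
5     8  Wed    58             66
6    10  Mon    85             95
7    12  Wed    15             27
8    15  Sat    33             48
9     8  Wed    82             90
10   17  Tue    46             63
group by day, sum of fare_plus_tip:
day
Mon    134
Sat     48
Tue    107
Wed    347
Name: fare_plus_tip, dtype: int64
reset_index():
   day  fare_plus_tip
0  Mon            134
1  Sat             48
2  Tue            107
3  Wed            347
Taking the sum of column 'fare_plus_tip' gives 636.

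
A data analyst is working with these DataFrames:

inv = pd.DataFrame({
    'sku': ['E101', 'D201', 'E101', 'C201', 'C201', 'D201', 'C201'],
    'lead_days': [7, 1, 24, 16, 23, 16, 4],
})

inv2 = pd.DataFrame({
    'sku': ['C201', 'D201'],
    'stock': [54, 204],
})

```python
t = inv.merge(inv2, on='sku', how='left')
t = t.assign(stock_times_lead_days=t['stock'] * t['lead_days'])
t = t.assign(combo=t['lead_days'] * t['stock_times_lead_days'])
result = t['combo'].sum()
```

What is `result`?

merge on 'sku' (how='left') → 7 rows:
    sku  lead_days  stock
0  E101          7    NaN
1  D201          1  204.0
2  E101         24    NaN
3  C201         16   54.0
4  C201         23   54.0
5  D201         16  204.0
6  C201          4   54.0
add column stock_times_lead_days = t['stock'] * t['lead_days']:
    sku  lead_days  stock  stock_times_lead_days
0  E101          7    NaN                    NaN
1  D201          1  204.0                  204.0
2  E101         24    NaN                    NaN
3  C201         16   54.0                  864.0
4  C201         23   54.0                 1242.0
5  D201         16  204.0                 3264.0
6  C201          4   54.0                  216.0
add column combo = t['lead_days'] * t['stock_times_lead_days']:
    sku  lead_days  stock  stock_times_lead_days    combo
0  E101          7    NaN                    NaN      NaN
1  D201          1  204.0                  204.0    204.0
2  E101         24    NaN                    NaN      NaN
3  C201         16   54.0                  864.0  13824.0
4  C201         23   54.0                 1242.0  28566.0
5  D201         16  204.0                 3264.0  52224.0
6  C201          4   54.0                  216.0    864.0

95682.0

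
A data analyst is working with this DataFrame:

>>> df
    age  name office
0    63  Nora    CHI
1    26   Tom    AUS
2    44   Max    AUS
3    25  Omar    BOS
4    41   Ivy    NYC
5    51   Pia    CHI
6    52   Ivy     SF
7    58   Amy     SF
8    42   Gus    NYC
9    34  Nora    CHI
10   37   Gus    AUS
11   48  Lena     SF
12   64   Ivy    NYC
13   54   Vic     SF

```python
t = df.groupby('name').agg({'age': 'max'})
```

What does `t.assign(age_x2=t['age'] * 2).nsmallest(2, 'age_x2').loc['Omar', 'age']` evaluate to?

group by name, max of age:
      age
name     
Amy    58
Gus    42
Ivy    64
Lena   48
Max    44
Nora   63
Omar   25
Pia    51
Tom    26
Vic    54
add column age_x2 = t['age'] * 2:
      age  age_x2
name             
Amy    58     116
Gus    42      84
Ivy    64     128
Lena   48      96
Max    44      88
Nora   63     126
Omar   25      50
Pia    51     102
Tom    26      52
Vic    54     108
take 2 rows with smallest age_x2:
      age  age_x2
name             
Omar   25      50
Tom    26      52

25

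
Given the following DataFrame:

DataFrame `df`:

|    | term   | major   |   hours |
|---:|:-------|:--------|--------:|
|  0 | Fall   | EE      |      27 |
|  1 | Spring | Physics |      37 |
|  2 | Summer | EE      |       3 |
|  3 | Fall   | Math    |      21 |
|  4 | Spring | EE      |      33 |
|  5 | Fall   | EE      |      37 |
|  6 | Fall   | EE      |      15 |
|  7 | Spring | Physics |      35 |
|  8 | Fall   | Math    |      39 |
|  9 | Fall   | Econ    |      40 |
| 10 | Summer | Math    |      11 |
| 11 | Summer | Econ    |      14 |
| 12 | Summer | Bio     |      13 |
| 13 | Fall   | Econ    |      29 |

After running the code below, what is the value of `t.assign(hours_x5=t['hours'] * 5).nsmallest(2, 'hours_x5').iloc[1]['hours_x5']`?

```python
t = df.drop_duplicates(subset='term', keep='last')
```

drop duplicate term (keep=last):
      term    major  hours
7   Spring  Physics     35
12  Summer      Bio     13
13    Fall     Econ     29
add column hours_x5 = t['hours'] * 5:
      term    major  hours  hours_x5
7   Spring  Physics     35       175
12  Summer      Bio     13        65
13    Fall     Econ     29       145
take 2 rows with smallest hours_x5:
      term major  hours  hours_x5
12  Summer   Bio     13        65
13    Fall  Econ     29       145
Then the value at position 1, column 'hours_x5': 145

145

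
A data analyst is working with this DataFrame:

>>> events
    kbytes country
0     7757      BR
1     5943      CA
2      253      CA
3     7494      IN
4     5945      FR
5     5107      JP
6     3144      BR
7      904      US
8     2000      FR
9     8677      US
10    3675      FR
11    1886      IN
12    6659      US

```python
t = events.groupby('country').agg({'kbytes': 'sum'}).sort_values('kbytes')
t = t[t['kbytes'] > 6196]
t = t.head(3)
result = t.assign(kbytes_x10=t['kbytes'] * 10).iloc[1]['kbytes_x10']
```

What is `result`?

109010

group by country, sum of kbytes:
         kbytes
country        
BR        10901
CA         6196
FR        11620
IN         9380
JP         5107
US        16240
sort by kbytes:
         kbytes
country        
JP         5107
CA         6196
IN         9380
BR        10901
FR        11620
US        16240
filter rows where kbytes > 6196:
         kbytes
country        
IN         9380
BR        10901
FR        11620
US        16240
take first 3 rows:
         kbytes
country        
IN         9380
BR        10901
FR        11620
add column kbytes_x10 = t['kbytes'] * 10:
         kbytes  kbytes_x10
country                    
IN         9380       93800
BR        10901      109010
FR        11620      116200
value at position 1, column 'kbytes_x10' → 109010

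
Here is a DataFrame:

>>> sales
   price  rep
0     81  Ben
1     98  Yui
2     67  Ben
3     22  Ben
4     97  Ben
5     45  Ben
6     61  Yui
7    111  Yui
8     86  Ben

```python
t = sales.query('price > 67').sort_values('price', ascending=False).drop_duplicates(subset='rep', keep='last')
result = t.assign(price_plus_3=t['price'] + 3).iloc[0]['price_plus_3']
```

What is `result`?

101

filter rows where price > 67:
   price  rep
0     81  Ben
1     98  Yui
4     97  Ben
7    111  Yui
8     86  Ben
sort by price descending:
   price  rep
7    111  Yui
1     98  Yui
4     97  Ben
8     86  Ben
0     81  Ben
drop duplicate rep (keep=last):
   price  rep
1     98  Yui
0     81  Ben
add column price_plus_3 = t['price'] + 3:
   price  rep  price_plus_3
1     98  Yui           101
0     81  Ben            84
value at position 0, column 'price_plus_3' → 101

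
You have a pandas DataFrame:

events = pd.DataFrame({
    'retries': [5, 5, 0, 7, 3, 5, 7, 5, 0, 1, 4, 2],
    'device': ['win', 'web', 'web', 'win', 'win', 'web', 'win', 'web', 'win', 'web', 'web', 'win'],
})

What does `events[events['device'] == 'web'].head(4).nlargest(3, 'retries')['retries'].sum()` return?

filter rows where device == 'web':
    retries device
1         5    web
2         0    web
5         5    web
7         5    web
9         1    web
10        4    web
take first 4 rows:
   retries device
1        5    web
2        0    web
5        5    web
7        5    web
take 3 rows with largest retries:
   retries device
1        5    web
5        5    web
7        5    web
Finally, sum of column 'retries' = 15.

15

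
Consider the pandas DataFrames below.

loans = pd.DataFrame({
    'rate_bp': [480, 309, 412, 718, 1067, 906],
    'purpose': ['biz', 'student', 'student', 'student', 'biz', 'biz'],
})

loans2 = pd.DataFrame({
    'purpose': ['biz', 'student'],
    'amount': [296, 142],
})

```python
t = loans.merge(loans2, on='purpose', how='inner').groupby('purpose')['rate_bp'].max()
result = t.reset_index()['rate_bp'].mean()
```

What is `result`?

merge on 'purpose' (how='inner') → 6 rows:
   rate_bp  purpose  amount
0      480      biz     296
1      309  student     142
2      412  student     142
3      718  student     142
4     1067      biz     296
5      906      biz     296
group by purpose, max of rate_bp:
purpose
biz        1067
student     718
Name: rate_bp, dtype: int64
reset_index():
   purpose  rate_bp
0      biz     1067
1  student      718

892.5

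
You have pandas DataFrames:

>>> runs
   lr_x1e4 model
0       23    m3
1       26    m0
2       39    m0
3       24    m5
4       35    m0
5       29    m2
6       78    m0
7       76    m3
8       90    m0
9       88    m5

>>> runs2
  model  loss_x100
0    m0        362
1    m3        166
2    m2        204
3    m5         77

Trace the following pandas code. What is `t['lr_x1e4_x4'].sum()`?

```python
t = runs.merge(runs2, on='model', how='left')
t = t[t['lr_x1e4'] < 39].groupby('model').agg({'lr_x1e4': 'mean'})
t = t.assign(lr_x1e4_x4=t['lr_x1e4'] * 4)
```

426.0

merge on 'model' (how='left') → 10 rows:
   lr_x1e4 model  loss_x100
0       23    m3        166
1       26    m0        362
2       39    m0        362
3       24    m5         77
4       35    m0        362
5       29    m2        204
6       78    m0        362
7       76    m3        166
8       90    m0        362
9       88    m5         77
filter rows where lr_x1e4 < 39:
   lr_x1e4 model  loss_x100
0       23    m3        166
1       26    m0        362
3       24    m5         77
4       35    m0        362
5       29    m2        204
group by model, mean of lr_x1e4:
       lr_x1e4
model         
m0        30.5
m2        29.0
m3        23.0
m5        24.0
add column lr_x1e4_x4 = t['lr_x1e4'] * 4:
       lr_x1e4  lr_x1e4_x4
model                     
m0        30.5       122.0
m2        29.0       116.0
m3        23.0        92.0
m5        24.0        96.0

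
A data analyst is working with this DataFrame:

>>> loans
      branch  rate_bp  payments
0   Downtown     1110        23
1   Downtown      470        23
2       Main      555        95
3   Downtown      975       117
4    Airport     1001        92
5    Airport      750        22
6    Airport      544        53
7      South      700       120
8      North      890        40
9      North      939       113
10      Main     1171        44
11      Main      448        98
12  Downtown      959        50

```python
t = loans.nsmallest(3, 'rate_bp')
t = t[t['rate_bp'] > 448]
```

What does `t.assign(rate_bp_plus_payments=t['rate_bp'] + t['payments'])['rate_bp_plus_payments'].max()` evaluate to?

take 3 rows with smallest rate_bp:
      branch  rate_bp  payments
11      Main      448        98
1   Downtown      470        23
6    Airport      544        53
filter rows where rate_bp > 448:
     branch  rate_bp  payments
1  Downtown      470        23
6   Airport      544        53
add column rate_bp_plus_payments = t['rate_bp'] + t['payments']:
     branch  rate_bp  payments  rate_bp_plus_payments
1  Downtown      470        23                    493
6   Airport      544        53                    597
Then the max of column 'rate_bp_plus_payments': 597

597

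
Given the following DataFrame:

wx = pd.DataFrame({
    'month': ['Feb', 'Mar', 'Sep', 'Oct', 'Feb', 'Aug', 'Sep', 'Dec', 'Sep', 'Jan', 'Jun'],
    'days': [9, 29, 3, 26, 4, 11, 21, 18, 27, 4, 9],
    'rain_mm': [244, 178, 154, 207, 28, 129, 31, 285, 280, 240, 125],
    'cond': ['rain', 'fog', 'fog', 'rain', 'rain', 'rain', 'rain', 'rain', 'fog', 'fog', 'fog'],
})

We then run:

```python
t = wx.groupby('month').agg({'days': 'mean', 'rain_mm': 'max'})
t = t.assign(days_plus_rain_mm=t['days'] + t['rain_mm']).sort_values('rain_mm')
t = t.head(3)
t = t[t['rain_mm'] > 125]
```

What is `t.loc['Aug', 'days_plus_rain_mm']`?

140.0

group by month: mean(days), max(rain_mm):
       days  rain_mm
month               
Aug    11.0      129
Dec    18.0      285
Feb     6.5      244
Jan     4.0      240
Jun     9.0      125
Mar    29.0      178
Oct    26.0      207
Sep    17.0      280
add column days_plus_rain_mm = t['days'] + t['rain_mm']:
       days  rain_mm  days_plus_rain_mm
month                                  
Aug    11.0      129              140.0
Dec    18.0      285              303.0
Feb     6.5      244              250.5
Jan     4.0      240              244.0
Jun     9.0      125              134.0
Mar    29.0      178              207.0
Oct    26.0      207              233.0
Sep    17.0      280              297.0
sort by rain_mm:
       days  rain_mm  days_plus_rain_mm
month                                  
Jun     9.0      125              134.0
Aug    11.0      129              140.0
Mar    29.0      178              207.0
Oct    26.0      207              233.0
Jan     4.0      240              244.0
Feb     6.5      244              250.5
Sep    17.0      280              297.0
Dec    18.0      285              303.0
take first 3 rows:
       days  rain_mm  days_plus_rain_mm
month                                  
Jun     9.0      125              134.0
Aug    11.0      129              140.0
Mar    29.0      178              207.0
filter rows where rain_mm > 125:
       days  rain_mm  days_plus_rain_mm
month                                  
Aug    11.0      129              140.0
Mar    29.0      178              207.0
Then the value at row 'Aug', column 'days_plus_rain_mm': 140.0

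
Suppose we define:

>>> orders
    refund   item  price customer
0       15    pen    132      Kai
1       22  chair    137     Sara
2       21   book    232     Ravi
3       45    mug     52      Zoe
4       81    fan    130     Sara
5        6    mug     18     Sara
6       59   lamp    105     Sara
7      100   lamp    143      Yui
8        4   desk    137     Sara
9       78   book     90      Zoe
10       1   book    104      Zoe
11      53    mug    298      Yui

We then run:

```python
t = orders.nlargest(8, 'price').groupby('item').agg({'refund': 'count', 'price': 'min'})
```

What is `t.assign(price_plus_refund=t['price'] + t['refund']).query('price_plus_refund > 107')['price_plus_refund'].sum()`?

1072

take 8 rows with largest price:
    refund   item  price customer
11      53    mug    298      Yui
2       21   book    232     Ravi
7      100   lamp    143      Yui
1       22  chair    137     Sara
8        4   desk    137     Sara
0       15    pen    132      Kai
4       81    fan    130     Sara
6       59   lamp    105     Sara
group by item: count(refund), min(price):
       refund  price
item                
book        1    232
chair       1    137
desk        1    137
fan         1    130
lamp        2    105
mug         1    298
pen         1    132
add column price_plus_refund = t['price'] + t['refund']:
       refund  price  price_plus_refund
item                                   
book        1    232                233
chair       1    137                138
desk        1    137                138
fan         1    130                131
lamp        2    105                107
mug         1    298                299
pen         1    132                133
filter rows where price_plus_refund > 107:
       refund  price  price_plus_refund
item                                   
book        1    232                233
chair       1    137                138
desk        1    137                138
fan         1    130                131
mug         1    298                299
pen         1    132                133
Hence 1072.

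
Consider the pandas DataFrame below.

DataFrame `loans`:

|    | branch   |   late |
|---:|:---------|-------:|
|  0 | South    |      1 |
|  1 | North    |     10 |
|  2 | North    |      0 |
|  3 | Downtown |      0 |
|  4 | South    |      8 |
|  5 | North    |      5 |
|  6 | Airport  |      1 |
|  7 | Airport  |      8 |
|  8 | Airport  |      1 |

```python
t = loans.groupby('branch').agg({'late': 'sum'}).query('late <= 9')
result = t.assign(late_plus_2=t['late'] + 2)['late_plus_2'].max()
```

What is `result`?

group by branch, sum of late:
          late
branch        
Airport     10
Downtown     0
North       15
South        9
filter rows where late <= 9:
          late
branch        
Downtown     0
South        9
add column late_plus_2 = t['late'] + 2:
          late  late_plus_2
branch                     
Downtown     0            2
South        9           11
max of column 'late_plus_2' → 11

11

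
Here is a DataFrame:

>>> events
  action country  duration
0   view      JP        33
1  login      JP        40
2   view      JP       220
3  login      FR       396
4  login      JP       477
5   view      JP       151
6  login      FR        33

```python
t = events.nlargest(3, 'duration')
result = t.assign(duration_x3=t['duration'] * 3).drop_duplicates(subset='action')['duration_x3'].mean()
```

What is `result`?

take 3 rows with largest duration:
  action country  duration
4  login      JP       477
3  login      FR       396
2   view      JP       220
add column duration_x3 = t['duration'] * 3:
  action country  duration  duration_x3
4  login      JP       477         1431
3  login      FR       396         1188
2   view      JP       220          660
drop duplicate action (keep=first):
  action country  duration  duration_x3
4  login      JP       477         1431
2   view      JP       220          660

1045.5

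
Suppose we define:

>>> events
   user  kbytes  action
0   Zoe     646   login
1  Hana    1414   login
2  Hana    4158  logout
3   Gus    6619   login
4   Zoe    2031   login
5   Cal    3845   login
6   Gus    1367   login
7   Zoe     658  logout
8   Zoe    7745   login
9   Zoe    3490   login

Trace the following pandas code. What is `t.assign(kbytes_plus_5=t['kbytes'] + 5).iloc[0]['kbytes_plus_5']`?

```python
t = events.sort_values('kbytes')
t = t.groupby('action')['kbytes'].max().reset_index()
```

sort by kbytes:
   user  kbytes  action
0   Zoe     646   login
7   Zoe     658  logout
6   Gus    1367   login
1  Hana    1414   login
4   Zoe    2031   login
9   Zoe    3490   login
5   Cal    3845   login
2  Hana    4158  logout
3   Gus    6619   login
8   Zoe    7745   login
group by action, max of kbytes:
action
login     7745
logout    4158
Name: kbytes, dtype: int64
reset_index():
   action  kbytes
0   login    7745
1  logout    4158
add column kbytes_plus_5 = t['kbytes'] + 5:
   action  kbytes  kbytes_plus_5
0   login    7745           7750
1  logout    4158           4163
Taking the value at position 0, column 'kbytes_plus_5' gives 7750.

7750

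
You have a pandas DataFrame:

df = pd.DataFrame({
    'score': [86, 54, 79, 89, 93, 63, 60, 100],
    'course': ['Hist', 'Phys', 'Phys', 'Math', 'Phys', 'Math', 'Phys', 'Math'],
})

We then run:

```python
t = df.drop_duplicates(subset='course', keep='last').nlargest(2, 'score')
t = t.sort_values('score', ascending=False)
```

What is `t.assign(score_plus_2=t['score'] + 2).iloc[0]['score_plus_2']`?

drop duplicate course (keep=last):
   score course
0     86   Hist
6     60   Phys
7    100   Math
take 2 rows with largest score:
   score course
7    100   Math
0     86   Hist
sort by score descending:
   score course
7    100   Math
0     86   Hist
add column score_plus_2 = t['score'] + 2:
   score course  score_plus_2
7    100   Math           102
0     86   Hist            88
Taking the value at position 0, column 'score_plus_2' gives 102.

102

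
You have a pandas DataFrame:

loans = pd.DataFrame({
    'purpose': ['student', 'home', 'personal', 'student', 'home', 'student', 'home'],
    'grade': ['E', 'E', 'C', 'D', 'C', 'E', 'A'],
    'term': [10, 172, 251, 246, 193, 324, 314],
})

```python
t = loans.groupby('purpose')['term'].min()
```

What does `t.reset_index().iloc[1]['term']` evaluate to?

251

group by purpose, min of term:
purpose
home        172
personal    251
student      10
Name: term, dtype: int64
reset_index():
    purpose  term
0      home   172
1  personal   251
2   student    10
Then the value at position 1, column 'term': 251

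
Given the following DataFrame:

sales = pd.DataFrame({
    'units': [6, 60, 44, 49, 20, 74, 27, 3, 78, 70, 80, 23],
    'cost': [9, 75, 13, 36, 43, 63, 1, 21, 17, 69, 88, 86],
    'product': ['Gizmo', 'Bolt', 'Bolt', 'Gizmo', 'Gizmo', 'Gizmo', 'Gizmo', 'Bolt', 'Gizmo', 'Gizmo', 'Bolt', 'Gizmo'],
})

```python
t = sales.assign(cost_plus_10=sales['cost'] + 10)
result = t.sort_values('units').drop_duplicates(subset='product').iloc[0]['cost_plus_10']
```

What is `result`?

add column cost_plus_10 = sales['cost'] + 10:
    units  cost product  cost_plus_10
0       6     9   Gizmo            19
1      60    75    Bolt            85
2      44    13    Bolt            23
3      49    36   Gizmo            46
4      20    43   Gizmo            53
5      74    63   Gizmo            73
6      27     1   Gizmo            11
7       3    21    Bolt            31
8      78    17   Gizmo            27
9      70    69   Gizmo            79
10     80    88    Bolt            98
11     23    86   Gizmo            96
sort by units:
    units  cost product  cost_plus_10
7       3    21    Bolt            31
0       6     9   Gizmo            19
4      20    43   Gizmo            53
11     23    86   Gizmo            96
6      27     1   Gizmo            11
2      44    13    Bolt            23
3      49    36   Gizmo            46
1      60    75    Bolt            85
9      70    69   Gizmo            79
5      74    63   Gizmo            73
8      78    17   Gizmo            27
10     80    88    Bolt            98
drop duplicate product (keep=first):
   units  cost product  cost_plus_10
7      3    21    Bolt            31
0      6     9   Gizmo            19

31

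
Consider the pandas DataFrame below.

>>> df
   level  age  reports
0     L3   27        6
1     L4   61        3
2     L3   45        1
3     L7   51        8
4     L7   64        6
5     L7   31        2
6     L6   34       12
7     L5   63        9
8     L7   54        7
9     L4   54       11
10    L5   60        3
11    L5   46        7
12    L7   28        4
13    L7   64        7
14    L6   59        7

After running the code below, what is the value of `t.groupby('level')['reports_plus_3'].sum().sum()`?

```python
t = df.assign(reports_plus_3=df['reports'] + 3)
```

138

add column reports_plus_3 = df['reports'] + 3:
   level  age  reports  reports_plus_3
0     L3   27        6               9
1     L4   61        3               6
2     L3   45        1               4
3     L7   51        8              11
4     L7   64        6               9
5     L7   31        2               5
6     L6   34       12              15
7     L5   63        9              12
8     L7   54        7              10
9     L4   54       11              14
10    L5   60        3               6
11    L5   46        7              10
12    L7   28        4               7
13    L7   64        7              10
14    L6   59        7              10
group by level, sum of reports_plus_3:
level
L3    13
L4    20
L5    28
L6    25
L7    52
Name: reports_plus_3, dtype: int64
Finally, sum of the resulting series = 138.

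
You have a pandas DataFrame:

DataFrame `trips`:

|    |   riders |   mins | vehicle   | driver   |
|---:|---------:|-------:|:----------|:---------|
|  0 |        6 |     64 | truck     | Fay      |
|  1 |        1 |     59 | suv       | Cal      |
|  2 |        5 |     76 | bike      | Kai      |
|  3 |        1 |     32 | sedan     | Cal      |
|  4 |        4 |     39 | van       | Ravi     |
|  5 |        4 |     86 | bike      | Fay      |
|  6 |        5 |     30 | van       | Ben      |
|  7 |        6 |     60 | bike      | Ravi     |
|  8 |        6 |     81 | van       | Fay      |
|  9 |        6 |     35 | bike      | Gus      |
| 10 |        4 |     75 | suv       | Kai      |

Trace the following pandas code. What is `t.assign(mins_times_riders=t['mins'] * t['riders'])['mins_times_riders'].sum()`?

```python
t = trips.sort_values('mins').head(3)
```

392

sort by mins:
    riders  mins vehicle driver
6        5    30     van    Ben
3        1    32   sedan    Cal
9        6    35    bike    Gus
4        4    39     van   Ravi
1        1    59     suv    Cal
7        6    60    bike   Ravi
0        6    64   truck    Fay
10       4    75     suv    Kai
2        5    76    bike    Kai
8        6    81     van    Fay
5        4    86    bike    Fay
take first 3 rows:
   riders  mins vehicle driver
6       5    30     van    Ben
3       1    32   sedan    Cal
9       6    35    bike    Gus
add column mins_times_riders = t['mins'] * t['riders']:
   riders  mins vehicle driver  mins_times_riders
6       5    30     van    Ben                150
3       1    32   sedan    Cal                 32
9       6    35    bike    Gus                210
Finally, sum of column 'mins_times_riders' = 392.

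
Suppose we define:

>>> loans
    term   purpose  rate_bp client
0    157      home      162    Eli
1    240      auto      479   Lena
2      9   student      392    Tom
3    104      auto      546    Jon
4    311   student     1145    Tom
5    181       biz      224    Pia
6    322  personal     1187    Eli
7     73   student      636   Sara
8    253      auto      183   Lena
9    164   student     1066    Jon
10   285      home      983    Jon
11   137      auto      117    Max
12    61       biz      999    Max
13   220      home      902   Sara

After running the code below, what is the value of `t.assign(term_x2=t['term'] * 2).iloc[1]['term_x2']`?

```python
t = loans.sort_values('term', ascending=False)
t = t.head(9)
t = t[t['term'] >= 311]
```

622

sort by term descending:
    term   purpose  rate_bp client
6    322  personal     1187    Eli
4    311   student     1145    Tom
10   285      home      983    Jon
8    253      auto      183   Lena
1    240      auto      479   Lena
13   220      home      902   Sara
5    181       biz      224    Pia
9    164   student     1066    Jon
0    157      home      162    Eli
11   137      auto      117    Max
3    104      auto      546    Jon
7     73   student      636   Sara
12    61       biz      999    Max
2      9   student      392    Tom
take first 9 rows:
    term   purpose  rate_bp client
6    322  personal     1187    Eli
4    311   student     1145    Tom
10   285      home      983    Jon
8    253      auto      183   Lena
1    240      auto      479   Lena
13   220      home      902   Sara
5    181       biz      224    Pia
9    164   student     1066    Jon
0    157      home      162    Eli
filter rows where term >= 311:
   term   purpose  rate_bp client
6   322  personal     1187    Eli
4   311   student     1145    Tom
add column term_x2 = t['term'] * 2:
   term   purpose  rate_bp client  term_x2
6   322  personal     1187    Eli      644
4   311   student     1145    Tom      622
Then the value at position 1, column 'term_x2': 622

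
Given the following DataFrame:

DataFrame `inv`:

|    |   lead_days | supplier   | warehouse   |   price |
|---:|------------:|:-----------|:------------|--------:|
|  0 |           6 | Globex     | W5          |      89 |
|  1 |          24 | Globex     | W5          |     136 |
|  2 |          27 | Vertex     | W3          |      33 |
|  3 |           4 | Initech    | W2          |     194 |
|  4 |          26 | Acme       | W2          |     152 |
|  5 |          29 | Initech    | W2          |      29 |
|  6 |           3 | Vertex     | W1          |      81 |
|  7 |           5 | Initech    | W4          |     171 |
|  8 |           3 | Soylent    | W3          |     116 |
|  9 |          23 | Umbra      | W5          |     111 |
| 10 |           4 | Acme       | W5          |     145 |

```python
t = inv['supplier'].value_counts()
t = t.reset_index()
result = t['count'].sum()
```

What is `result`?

11

value_counts of supplier:
supplier
Initech    3
Globex     2
Vertex     2
Acme       2
Soylent    1
Umbra      1
Name: count, dtype: int64
reset_index():
  supplier  count
0  Initech      3
1   Globex      2
2   Vertex      2
3     Acme      2
4  Soylent      1
5    Umbra      1
So sum() = 11.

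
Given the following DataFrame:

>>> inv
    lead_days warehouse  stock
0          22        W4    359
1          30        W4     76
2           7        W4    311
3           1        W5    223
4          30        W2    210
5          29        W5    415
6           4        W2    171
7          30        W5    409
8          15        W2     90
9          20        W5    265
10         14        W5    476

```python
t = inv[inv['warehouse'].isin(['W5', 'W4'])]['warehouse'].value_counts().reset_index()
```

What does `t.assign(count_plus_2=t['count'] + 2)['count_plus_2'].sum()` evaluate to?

filter rows where warehouse in ['W5', 'W4']:
    lead_days warehouse  stock
0          22        W4    359
1          30        W4     76
2           7        W4    311
3           1        W5    223
5          29        W5    415
7          30        W5    409
9          20        W5    265
10         14        W5    476
value_counts of warehouse:
warehouse
W5    5
W4    3
Name: count, dtype: int64
reset_index():
  warehouse  count
0        W5      5
1        W4      3
add column count_plus_2 = t['count'] + 2:
  warehouse  count  count_plus_2
0        W5      5             7
1        W4      3             5
sum of column 'count_plus_2' → 12

12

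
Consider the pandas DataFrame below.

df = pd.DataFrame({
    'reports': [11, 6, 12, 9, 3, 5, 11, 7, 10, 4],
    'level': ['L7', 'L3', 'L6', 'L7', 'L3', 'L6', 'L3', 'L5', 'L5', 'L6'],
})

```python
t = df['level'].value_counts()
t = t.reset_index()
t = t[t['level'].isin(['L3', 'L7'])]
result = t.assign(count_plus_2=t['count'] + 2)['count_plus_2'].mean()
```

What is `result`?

value_counts of level:
level
L3    3
L6    3
L7    2
L5    2
Name: count, dtype: int64
reset_index():
  level  count
0    L3      3
1    L6      3
2    L7      2
3    L5      2
filter rows where level in ['L3', 'L7']:
  level  count
0    L3      3
2    L7      2
add column count_plus_2 = t['count'] + 2:
  level  count  count_plus_2
0    L3      3             5
2    L7      2             4

4.5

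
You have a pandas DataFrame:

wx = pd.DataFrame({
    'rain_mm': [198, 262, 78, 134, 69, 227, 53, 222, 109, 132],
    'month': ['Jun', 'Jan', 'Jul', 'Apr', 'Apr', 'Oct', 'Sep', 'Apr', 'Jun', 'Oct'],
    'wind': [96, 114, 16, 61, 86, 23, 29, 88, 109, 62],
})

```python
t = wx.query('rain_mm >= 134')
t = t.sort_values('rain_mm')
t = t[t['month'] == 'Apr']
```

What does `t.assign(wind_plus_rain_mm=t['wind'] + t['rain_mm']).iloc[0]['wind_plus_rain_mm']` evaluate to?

195

filter rows where rain_mm >= 134:
   rain_mm month  wind
0      198   Jun    96
1      262   Jan   114
3      134   Apr    61
5      227   Oct    23
7      222   Apr    88
sort by rain_mm:
   rain_mm month  wind
3      134   Apr    61
0      198   Jun    96
7      222   Apr    88
5      227   Oct    23
1      262   Jan   114
filter rows where month == 'Apr':
   rain_mm month  wind
3      134   Apr    61
7      222   Apr    88
add column wind_plus_rain_mm = t['wind'] + t['rain_mm']:
   rain_mm month  wind  wind_plus_rain_mm
3      134   Apr    61                195
7      222   Apr    88                310
value at position 0, column 'wind_plus_rain_mm' → 195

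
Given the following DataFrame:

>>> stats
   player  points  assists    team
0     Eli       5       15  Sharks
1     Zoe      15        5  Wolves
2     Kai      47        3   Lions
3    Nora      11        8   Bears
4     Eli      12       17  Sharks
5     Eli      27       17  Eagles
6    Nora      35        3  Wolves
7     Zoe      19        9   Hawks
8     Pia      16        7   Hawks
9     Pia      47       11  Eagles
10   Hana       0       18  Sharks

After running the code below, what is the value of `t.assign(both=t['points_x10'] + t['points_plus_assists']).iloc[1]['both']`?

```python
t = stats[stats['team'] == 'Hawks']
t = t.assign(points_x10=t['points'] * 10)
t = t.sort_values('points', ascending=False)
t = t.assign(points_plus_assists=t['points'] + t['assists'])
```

183

filter rows where team == 'Hawks':
  player  points  assists   team
7    Zoe      19        9  Hawks
8    Pia      16        7  Hawks
add column points_x10 = t['points'] * 10:
  player  points  assists   team  points_x10
7    Zoe      19        9  Hawks         190
8    Pia      16        7  Hawks         160
sort by points descending:
  player  points  assists   team  points_x10
7    Zoe      19        9  Hawks         190
8    Pia      16        7  Hawks         160
add column points_plus_assists = t['points'] + t['assists']:
  player  points  assists   team  points_x10  points_plus_assists
7    Zoe      19        9  Hawks         190                   28
8    Pia      16        7  Hawks         160                   23
add column both = t['points_x10'] + t['points_plus_assists']:
  player  points  assists   team  points_x10  points_plus_assists  both
7    Zoe      19        9  Hawks         190                   28   218
8    Pia      16        7  Hawks         160                   23   183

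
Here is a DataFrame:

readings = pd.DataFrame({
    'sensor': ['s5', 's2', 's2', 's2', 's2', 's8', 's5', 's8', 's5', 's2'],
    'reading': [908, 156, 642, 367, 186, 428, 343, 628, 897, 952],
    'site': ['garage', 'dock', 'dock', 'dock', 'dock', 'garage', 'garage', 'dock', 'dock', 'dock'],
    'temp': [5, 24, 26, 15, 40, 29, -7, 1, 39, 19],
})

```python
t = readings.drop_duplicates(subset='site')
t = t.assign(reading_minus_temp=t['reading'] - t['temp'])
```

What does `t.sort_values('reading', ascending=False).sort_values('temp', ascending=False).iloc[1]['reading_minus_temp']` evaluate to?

drop duplicate site (keep=first):
  sensor  reading    site  temp
0     s5      908  garage     5
1     s2      156    dock    24
add column reading_minus_temp = t['reading'] - t['temp']:
  sensor  reading    site  temp  reading_minus_temp
0     s5      908  garage     5                 903
1     s2      156    dock    24                 132
sort by reading descending:
  sensor  reading    site  temp  reading_minus_temp
0     s5      908  garage     5                 903
1     s2      156    dock    24                 132
sort by temp descending:
  sensor  reading    site  temp  reading_minus_temp
1     s2      156    dock    24                 132
0     s5      908  garage     5                 903
value at position 1, column 'reading_minus_temp' → 903

903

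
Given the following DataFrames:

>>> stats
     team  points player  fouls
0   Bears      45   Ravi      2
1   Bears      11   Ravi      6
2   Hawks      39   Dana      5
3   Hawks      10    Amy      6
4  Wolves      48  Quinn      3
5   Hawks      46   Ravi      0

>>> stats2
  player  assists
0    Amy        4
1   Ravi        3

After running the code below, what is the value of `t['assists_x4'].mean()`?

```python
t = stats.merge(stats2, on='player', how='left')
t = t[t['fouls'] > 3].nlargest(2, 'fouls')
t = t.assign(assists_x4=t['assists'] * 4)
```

merge on 'player' (how='left') → 6 rows:
     team  points player  fouls  assists
0   Bears      45   Ravi      2      3.0
1   Bears      11   Ravi      6      3.0
2   Hawks      39   Dana      5      NaN
3   Hawks      10    Amy      6      4.0
4  Wolves      48  Quinn      3      NaN
5   Hawks      46   Ravi      0      3.0
filter rows where fouls > 3:
    team  points player  fouls  assists
1  Bears      11   Ravi      6      3.0
2  Hawks      39   Dana      5      NaN
3  Hawks      10    Amy      6      4.0
take 2 rows with largest fouls:
    team  points player  fouls  assists
1  Bears      11   Ravi      6      3.0
3  Hawks      10    Amy      6      4.0
add column assists_x4 = t['assists'] * 4:
    team  points player  fouls  assists  assists_x4
1  Bears      11   Ravi      6      3.0        12.0
3  Hawks      10    Amy      6      4.0        16.0
Reading off the mean of column 'assists_x4', we get 14.0.

14.0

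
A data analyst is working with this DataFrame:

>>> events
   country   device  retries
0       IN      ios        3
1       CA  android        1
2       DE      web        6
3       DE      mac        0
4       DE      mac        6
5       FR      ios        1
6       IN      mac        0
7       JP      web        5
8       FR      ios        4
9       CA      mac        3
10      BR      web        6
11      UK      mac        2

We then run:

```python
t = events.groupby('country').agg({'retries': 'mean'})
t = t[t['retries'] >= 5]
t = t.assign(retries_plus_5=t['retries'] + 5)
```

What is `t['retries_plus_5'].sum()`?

group by country, mean of retries:
         retries
country         
BR           6.0
CA           2.0
DE           4.0
FR           2.5
IN           1.5
JP           5.0
UK           2.0
filter rows where retries >= 5:
         retries
country         
BR           6.0
JP           5.0
add column retries_plus_5 = t['retries'] + 5:
         retries  retries_plus_5
country                         
BR           6.0            11.0
JP           5.0            10.0
sum of column 'retries_plus_5' → 21.0

21.0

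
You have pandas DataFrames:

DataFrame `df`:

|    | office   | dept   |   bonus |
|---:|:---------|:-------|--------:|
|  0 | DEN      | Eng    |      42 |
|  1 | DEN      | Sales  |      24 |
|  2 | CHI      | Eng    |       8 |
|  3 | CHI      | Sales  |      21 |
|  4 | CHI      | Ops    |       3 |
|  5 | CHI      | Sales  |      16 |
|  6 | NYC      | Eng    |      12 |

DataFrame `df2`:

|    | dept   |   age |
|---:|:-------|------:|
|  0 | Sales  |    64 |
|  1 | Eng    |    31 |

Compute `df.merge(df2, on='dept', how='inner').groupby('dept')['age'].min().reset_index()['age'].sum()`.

95

merge on 'dept' (how='inner') → 6 rows:
  office   dept  bonus  age
0    DEN    Eng     42   31
1    DEN  Sales     24   64
2    CHI    Eng      8   31
3    CHI  Sales     21   64
4    CHI  Sales     16   64
5    NYC    Eng     12   31
group by dept, min of age:
dept
Eng      31
Sales    64
Name: age, dtype: int64
reset_index():
    dept  age
0    Eng   31
1  Sales   64
Hence 95.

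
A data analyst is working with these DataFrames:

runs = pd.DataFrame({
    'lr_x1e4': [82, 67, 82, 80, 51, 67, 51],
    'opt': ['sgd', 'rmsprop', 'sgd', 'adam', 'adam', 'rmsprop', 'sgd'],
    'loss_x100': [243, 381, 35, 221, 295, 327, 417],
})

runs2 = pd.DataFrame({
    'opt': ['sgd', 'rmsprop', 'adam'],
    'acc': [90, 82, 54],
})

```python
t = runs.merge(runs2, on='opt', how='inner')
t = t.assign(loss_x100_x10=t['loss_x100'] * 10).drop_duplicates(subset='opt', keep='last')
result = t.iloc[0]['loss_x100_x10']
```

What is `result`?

2950

merge on 'opt' (how='inner') → 7 rows:
   lr_x1e4      opt  loss_x100  acc
0       82      sgd        243   90
1       67  rmsprop        381   82
2       82      sgd         35   90
3       80     adam        221   54
4       51     adam        295   54
5       67  rmsprop        327   82
6       51      sgd        417   90
add column loss_x100_x10 = t['loss_x100'] * 10:
   lr_x1e4      opt  loss_x100  acc  loss_x100_x10
0       82      sgd        243   90           2430
1       67  rmsprop        381   82           3810
2       82      sgd         35   90            350
3       80     adam        221   54           2210
4       51     adam        295   54           2950
5       67  rmsprop        327   82           3270
6       51      sgd        417   90           4170
drop duplicate opt (keep=last):
   lr_x1e4      opt  loss_x100  acc  loss_x100_x10
4       51     adam        295   54           2950
5       67  rmsprop        327   82           3270
6       51      sgd        417   90           4170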